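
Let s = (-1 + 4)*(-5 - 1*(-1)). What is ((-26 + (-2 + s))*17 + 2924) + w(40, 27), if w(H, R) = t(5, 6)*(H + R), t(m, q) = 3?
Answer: 2445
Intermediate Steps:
w(H, R) = 3*H + 3*R (w(H, R) = 3*(H + R) = 3*H + 3*R)
s = -12 (s = 3*(-5 + 1) = 3*(-4) = -12)
((-26 + (-2 + s))*17 + 2924) + w(40, 27) = ((-26 + (-2 - 12))*17 + 2924) + (3*40 + 3*27) = ((-26 - 14)*17 + 2924) + (120 + 81) = (-40*17 + 2924) + 201 = (-680 + 2924) + 201 = 2244 + 201 = 2445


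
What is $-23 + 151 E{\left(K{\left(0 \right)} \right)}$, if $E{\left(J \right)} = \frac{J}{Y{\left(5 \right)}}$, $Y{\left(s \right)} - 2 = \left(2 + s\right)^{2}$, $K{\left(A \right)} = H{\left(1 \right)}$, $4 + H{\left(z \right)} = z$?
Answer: $- \frac{542}{17} \approx -31.882$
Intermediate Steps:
$H{\left(z \right)} = -4 + z$
$K{\left(A \right)} = -3$ ($K{\left(A \right)} = -4 + 1 = -3$)
$Y{\left(s \right)} = 2 + \left(2 + s\right)^{2}$
$E{\left(J \right)} = \frac{J}{51}$ ($E{\left(J \right)} = \frac{J}{2 + \left(2 + 5\right)^{2}} = \frac{J}{2 + 7^{2}} = \frac{J}{2 + 49} = \frac{J}{51}$)
$-23 + 151 E{\left(K{\left(0 \right)} \right)} = -23 + 151 \cdot \frac{1}{51} \left(-3\right) = -23 + 151 \left(- \frac{1}{17}\right) = -23 - \frac{151}{17} = - \frac{542}{17}$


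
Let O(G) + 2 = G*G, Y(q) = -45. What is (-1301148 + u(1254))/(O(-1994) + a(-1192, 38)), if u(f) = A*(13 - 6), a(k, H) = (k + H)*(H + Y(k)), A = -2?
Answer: -650581/1992056 ≈ -0.32659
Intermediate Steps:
a(k, H) = (-45 + H)*(H + k) (a(k, H) = (k + H)*(H - 45) = (H + k)*(-45 + H) = (-45 + H)*(H + k))
O(G) = -2 + G**2 (O(G) = -2 + G*G = -2 + G**2)
u(f) = -14 (u(f) = -2*(13 - 6) = -2*7 = -14)
(-1301148 + u(1254))/(O(-1994) + a(-1192, 38)) = (-1301148 - 14)/((-2 + (-1994)**2) + (38**2 - 45*38 - 45*(-1192) + 38*(-1192))) = -1301162/((-2 + 3976036) + (1444 - 1710 + 53640 - 45296)) = -1301162/(3976034 + 8078) = -1301162/3984112 = -1301162*1/3984112 = -650581/1992056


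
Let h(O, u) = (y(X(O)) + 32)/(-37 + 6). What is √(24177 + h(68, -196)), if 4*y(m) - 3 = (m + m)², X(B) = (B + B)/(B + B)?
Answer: √92932203/62 ≈ 155.49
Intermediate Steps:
X(B) = 1 (X(B) = (2*B)/((2*B)) = (2*B)*(1/(2*B)) = 1)
y(m) = ¾ + m² (y(m) = ¾ + (m + m)²/4 = ¾ + (2*m)²/4 = ¾ + (4*m²)/4 = ¾ + m²)
h(O, u) = -135/124 (h(O, u) = ((¾ + 1²) + 32)/(-37 + 6) = ((¾ + 1) + 32)/(-31) = (7/4 + 32)*(-1/31) = (135/4)*(-1/31) = -135/124)
√(24177 + h(68, -196)) = √(24177 - 135/124) = √(2997813/124) = √92932203/62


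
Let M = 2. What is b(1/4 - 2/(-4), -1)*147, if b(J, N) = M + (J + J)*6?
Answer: 1617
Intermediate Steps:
b(J, N) = 2 + 12*J (b(J, N) = 2 + (J + J)*6 = 2 + (2*J)*6 = 2 + 12*J)
b(1/4 - 2/(-4), -1)*147 = (2 + 12*(1/4 - 2/(-4)))*147 = (2 + 12*(1*(¼) - 2*(-¼)))*147 = (2 + 12*(¼ + ½))*147 = (2 + 12*(¾))*147 = (2 + 9)*147 = 11*147 = 1617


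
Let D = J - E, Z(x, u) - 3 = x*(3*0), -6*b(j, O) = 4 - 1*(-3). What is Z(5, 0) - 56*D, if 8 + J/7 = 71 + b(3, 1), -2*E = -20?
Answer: -71027/3 ≈ -23676.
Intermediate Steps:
E = 10 (E = -½*(-20) = 10)
b(j, O) = -7/6 (b(j, O) = -(4 - 1*(-3))/6 = -(4 + 3)/6 = -⅙*7 = -7/6)
J = 2597/6 (J = -56 + 7*(71 - 7/6) = -56 + 7*(419/6) = -56 + 2933/6 = 2597/6 ≈ 432.83)
Z(x, u) = 3 (Z(x, u) = 3 + x*(3*0) = 3 + x*0 = 3 + 0 = 3)
D = 2537/6 (D = 2597/6 - 1*10 = 2597/6 - 10 = 2537/6 ≈ 422.83)
Z(5, 0) - 56*D = 3 - 56*2537/6 = 3 - 71036/3 = -71027/3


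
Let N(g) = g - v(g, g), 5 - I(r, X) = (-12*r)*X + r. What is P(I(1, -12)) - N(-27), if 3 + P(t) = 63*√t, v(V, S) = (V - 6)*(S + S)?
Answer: 1806 + 126*I*√35 ≈ 1806.0 + 745.43*I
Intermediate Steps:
I(r, X) = 5 - r + 12*X*r (I(r, X) = 5 - ((-12*r)*X + r) = 5 - (-12*X*r + r) = 5 - (r - 12*X*r) = 5 + (-r + 12*X*r) = 5 - r + 12*X*r)
v(V, S) = 2*S*(-6 + V) (v(V, S) = (-6 + V)*(2*S) = 2*S*(-6 + V))
N(g) = g - 2*g*(-6 + g)
P(t) = -3 + 63*√t
P(I(1, -12)) - N(-27) = (-3 + 63*√(5 - 1*1 + 12*(-12)*1)) - (-27)*(13 - 2*(-27)) = (-3 + 63*√(5 - 1 - 144)) - (-27)*(13 + 54) = (-3 + 63*√(-140)) - (-27)*67 = (-3 + 63*(2*I*√35)) - 1*(-1809) = (-3 + 126*I*√35) + 1809 = 1806 + 126*I*√35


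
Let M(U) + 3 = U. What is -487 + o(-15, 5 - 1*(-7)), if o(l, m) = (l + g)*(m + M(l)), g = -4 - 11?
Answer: -307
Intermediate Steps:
g = -15
M(U) = -3 + U
o(l, m) = (-15 + l)*(-3 + l + m) (o(l, m) = (l - 15)*(m + (-3 + l)) = (-15 + l)*(-3 + l + m))
-487 + o(-15, 5 - 1*(-7)) = -487 + (45 + (-15)² - 18*(-15) - 15*(5 - 1*(-7)) - 15*(5 - 1*(-7))) = -487 + (45 + 225 + 270 - 15*(5 + 7) - 15*(5 + 7)) = -487 + (45 + 225 + 270 - 15*12 - 15*12) = -487 + (45 + 225 + 270 - 180 - 180) = -487 + 180 = -307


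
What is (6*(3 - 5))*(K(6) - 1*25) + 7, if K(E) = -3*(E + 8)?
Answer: 811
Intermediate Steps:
K(E) = -24 - 3*E (K(E) = -3*(8 + E) = -24 - 3*E)
(6*(3 - 5))*(K(6) - 1*25) + 7 = (6*(3 - 5))*((-24 - 3*6) - 1*25) + 7 = (6*(-2))*((-24 - 18) - 25) + 7 = -12*(-42 - 25) + 7 = -12*(-67) + 7 = 804 + 7 = 811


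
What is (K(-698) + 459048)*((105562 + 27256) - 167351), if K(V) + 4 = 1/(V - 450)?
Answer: -18198287052363/1148 ≈ -1.5852e+10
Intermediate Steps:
K(V) = -4 + 1/(-450 + V) (K(V) = -4 + 1/(V - 450) = -4 + 1/(-450 + V))
(K(-698) + 459048)*((105562 + 27256) - 167351) = ((1801 - 4*(-698))/(-450 - 698) + 459048)*((105562 + 27256) - 167351) = ((1801 + 2792)/(-1148) + 459048)*(132818 - 167351) = (-1/1148*4593 + 459048)*(-34533) = (-4593/1148 + 459048)*(-34533) = (526982511/1148)*(-34533) = -18198287052363/1148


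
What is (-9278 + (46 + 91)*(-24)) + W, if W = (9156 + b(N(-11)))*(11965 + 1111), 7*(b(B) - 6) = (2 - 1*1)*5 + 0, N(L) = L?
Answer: 119799086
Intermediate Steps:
b(B) = 47/7 (b(B) = 6 + ((2 - 1*1)*5 + 0)/7 = 6 + ((2 - 1)*5 + 0)/7 = 6 + (1*5 + 0)/7 = 6 + (5 + 0)/7 = 6 + (1/7)*5 = 6 + 5/7 = 47/7)
W = 119811652 (W = (9156 + 47/7)*(11965 + 1111) = (64139/7)*13076 = 119811652)
(-9278 + (46 + 91)*(-24)) + W = (-9278 + (46 + 91)*(-24)) + 119811652 = (-9278 + 137*(-24)) + 119811652 = (-9278 - 3288) + 119811652 = -12566 + 119811652 = 119799086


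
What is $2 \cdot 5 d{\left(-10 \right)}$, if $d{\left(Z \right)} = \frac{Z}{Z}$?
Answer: $10$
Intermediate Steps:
$d{\left(Z \right)} = 1$
$2 \cdot 5 d{\left(-10 \right)} = 2 \cdot 5 \cdot 1 = 10 \cdot 1 = 10$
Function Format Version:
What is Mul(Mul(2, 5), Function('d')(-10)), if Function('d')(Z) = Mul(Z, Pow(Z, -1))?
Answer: 10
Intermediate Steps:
Function('d')(Z) = 1
Mul(Mul(2, 5), Function('d')(-10)) = Mul(Mul(2, 5), 1) = Mul(10, 1) = 10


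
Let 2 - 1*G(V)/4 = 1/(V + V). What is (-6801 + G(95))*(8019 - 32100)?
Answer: 15540360297/95 ≈ 1.6358e+8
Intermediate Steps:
G(V) = 8 - 2/V (G(V) = 8 - 4/(V + V) = 8 - 4*1/(2*V) = 8 - 2/V)
(-6801 + G(95))*(8019 - 32100) = (-6801 + (8 - 2/95))*(8019 - 32100) = (-6801 + (8 - 2*1/95))*(-24081) = (-6801 + (8 - 2/95))*(-24081) = (-6801 + 758/95)*(-24081) = -645337/95*(-24081) = 15540360297/95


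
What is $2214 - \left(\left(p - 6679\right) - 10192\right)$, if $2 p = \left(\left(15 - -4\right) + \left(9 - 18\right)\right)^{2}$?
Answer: $19035$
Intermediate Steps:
$p = 50$ ($p = \frac{\left(\left(15 - -4\right) + \left(9 - 18\right)\right)^{2}}{2} = \frac{\left(\left(15 + 4\right) - 9\right)^{2}}{2} = \frac{\left(19 - 9\right)^{2}}{2} = \frac{10^{2}}{2} = \frac{1}{2} \cdot 100 = 50$)
$2214 - \left(\left(p - 6679\right) - 10192\right) = 2214 - \left(\left(50 - 6679\right) - 10192\right) = 2214 - \left(-6629 - 10192\right) = 2214 - -16821 = 2214 + 16821 = 19035$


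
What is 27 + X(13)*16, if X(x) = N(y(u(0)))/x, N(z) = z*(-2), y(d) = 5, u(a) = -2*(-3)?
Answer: 191/13 ≈ 14.692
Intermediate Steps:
u(a) = 6
N(z) = -2*z
X(x) = -10/x (X(x) = (-2*5)/x = -10/x)
27 + X(13)*16 = 27 - 10/13*16 = 27 - 160/13 = 191/13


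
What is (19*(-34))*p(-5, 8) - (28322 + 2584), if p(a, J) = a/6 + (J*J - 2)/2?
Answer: -151181/3 ≈ -50394.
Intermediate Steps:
p(a, J) = -1 + J²/2 + a/6 (p(a, J) = a*(⅙) + (J² - 2)*(½) = a/6 + (-2 + J²)*(½) = a/6 + (-1 + J²/2) = -1 + J²/2 + a/6)
(19*(-34))*p(-5, 8) - (28322 + 2584) = (19*(-34))*(-1 + (½)*8² + (⅙)*(-5)) - (28322 + 2584) = -646*(-1 + (½)*64 - ⅚) - 1*30906 = -646*(-1 + 32 - ⅚) - 30906 = -646*181/6 - 30906 = -58463/3 - 30906 = -151181/3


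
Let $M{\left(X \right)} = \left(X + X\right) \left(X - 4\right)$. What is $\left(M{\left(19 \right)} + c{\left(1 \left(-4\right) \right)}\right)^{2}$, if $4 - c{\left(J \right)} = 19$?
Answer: $308025$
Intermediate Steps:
$c{\left(J \right)} = -15$ ($c{\left(J \right)} = 4 - 19 = -15$)
$M{\left(X \right)} = 2 X \left(-4 + X\right)$
$\left(M{\left(19 \right)} + c{\left(1 \left(-4\right) \right)}\right)^{2} = \left(2 \cdot 19 \left(-4 + 19\right) - 15\right)^{2} = \left(2 \cdot 19 \cdot 15 - 15\right)^{2} = \left(570 - 15\right)^{2} = 555^{2} = 308025$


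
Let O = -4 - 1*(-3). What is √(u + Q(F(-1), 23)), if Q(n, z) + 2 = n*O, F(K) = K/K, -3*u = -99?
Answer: √30 ≈ 5.4772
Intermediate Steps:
u = 33 (u = -⅓*(-99) = 33)
F(K) = 1
O = -1 (O = -4 + 3 = -1)
Q(n, z) = -2 - n (Q(n, z) = -2 + n*(-1) = -2 - n)
√(u + Q(F(-1), 23)) = √(33 + (-2 - 1*1)) = √(33 + (-2 - 1)) = √(33 - 3) = √30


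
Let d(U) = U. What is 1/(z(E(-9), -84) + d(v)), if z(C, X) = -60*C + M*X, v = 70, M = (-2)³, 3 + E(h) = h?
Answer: 1/1462 ≈ 0.00068399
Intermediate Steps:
E(h) = -3 + h
M = -8
z(C, X) = -60*C - 8*X
1/(z(E(-9), -84) + d(v)) = 1/((-60*(-3 - 9) - 8*(-84)) + 70) = 1/((-60*(-12) + 672) + 70) = 1/((720 + 672) + 70) = 1/(1392 + 70) = 1/1462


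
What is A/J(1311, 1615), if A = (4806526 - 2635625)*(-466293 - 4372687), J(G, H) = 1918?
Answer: -5252473260490/959 ≈ -5.4770e+9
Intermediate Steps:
A = -10504946520980 (A = 2170901*(-4838980) = -10504946520980)
A/J(1311, 1615) = -10504946520980/1918 = -10504946520980*1/1918 = -5252473260490/959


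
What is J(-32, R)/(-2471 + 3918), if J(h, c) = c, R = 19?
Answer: 19/1447 ≈ 0.013131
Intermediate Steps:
J(-32, R)/(-2471 + 3918) = 19/(-2471 + 3918) = 19/1447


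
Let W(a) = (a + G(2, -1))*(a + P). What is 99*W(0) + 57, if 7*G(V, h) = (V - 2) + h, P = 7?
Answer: -42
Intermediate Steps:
G(V, h) = -2/7 + V/7 + h/7 (G(V, h) = ((V - 2) + h)/7 = ((-2 + V) + h)/7 = (-2 + V + h)/7 = -2/7 + V/7 + h/7)
W(a) = (7 + a)*(-⅐ + a) (W(a) = (a + (-2/7 + (⅐)*2 + (⅐)*(-1)))*(a + 7) = (a + (-2/7 + 2/7 - ⅐))*(7 + a) = (a - ⅐)*(7 + a) = (-⅐ + a)*(7 + a) = (7 + a)*(-⅐ + a))
99*W(0) + 57 = 99*(-1 + 0² + (48/7)*0) + 57 = 99*(-1 + 0 + 0) + 57 = 99*(-1) + 57 = -99 + 57 = -42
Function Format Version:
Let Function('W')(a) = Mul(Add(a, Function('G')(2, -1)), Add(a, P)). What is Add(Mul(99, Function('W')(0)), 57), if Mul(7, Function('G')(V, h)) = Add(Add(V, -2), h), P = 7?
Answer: -42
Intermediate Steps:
Function('G')(V, h) = Add(Rational(-2, 7), Mul(Rational(1, 7), V), Mul(Rational(1, 7), h)) (Function('G')(V, h) = Mul(Rational(1, 7), Add(Add(V, -2), h)) = Mul(Rational(1, 7), Add(Add(-2, V), h)) = Mul(Rational(1, 7), Add(-2, V, h)) = Add(Rational(-2, 7), Mul(Rational(1, 7), V), Mul(Rational(1, 7), h)))
Function('W')(a) = Mul(Add(7, a), Add(Rational(-1, 7), a)) (Function('W')(a) = Mul(Add(a, Add(Rational(-2, 7), Mul(Rational(1, 7), 2), Mul(Rational(1, 7), -1))), Add(a, 7)) = Mul(Add(a, Add(Rational(-2, 7), Rational(2, 7), Rational(-1, 7))), Add(7, a)) = Mul(Add(a, Rational(-1, 7)), Add(7, a)) = Mul(Add(Rational(-1, 7), a), Add(7, a)) = Mul(Add(7, a), Add(Rational(-1, 7), a)))
Add(Mul(99, Function('W')(0)), 57) = Add(Mul(99, Add(-1, Pow(0, 2), Mul(Rational(48, 7), 0))), 57) = Add(Mul(99, Add(-1, 0, 0)), 57) = Add(Mul(99, -1), 57) = Add(-99, 57) = -42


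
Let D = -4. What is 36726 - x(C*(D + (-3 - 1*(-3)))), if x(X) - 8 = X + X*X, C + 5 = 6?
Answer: 36706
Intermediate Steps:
C = 1 (C = -5 + 6 = 1)
x(X) = 8 + X + X² (x(X) = 8 + (X + X*X) = 8 + (X + X²) = 8 + X + X²)
36726 - x(C*(D + (-3 - 1*(-3)))) = 36726 - (8 + 1*(-4 + (-3 - 1*(-3))) + (1*(-4 + (-3 - 1*(-3))))²) = 36726 - (8 + 1*(-4 + (-3 + 3)) + (1*(-4 + (-3 + 3)))²) = 36726 - (8 + 1*(-4 + 0) + (1*(-4 + 0))²) = 36726 - (8 + 1*(-4) + (1*(-4))²) = 36726 - (8 - 4 + (-4)²) = 36726 - (8 - 4 + 16) = 36726 - 1*20 = 36726 - 20 = 36706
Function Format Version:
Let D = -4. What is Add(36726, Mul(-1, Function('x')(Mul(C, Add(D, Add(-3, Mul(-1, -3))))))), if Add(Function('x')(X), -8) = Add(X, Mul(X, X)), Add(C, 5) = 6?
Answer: 36706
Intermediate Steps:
C = 1 (C = Add(-5, 6) = 1)
Function('x')(X) = Add(8, X, Pow(X, 2)) (Function('x')(X) = Add(8, Add(X, Mul(X, X))) = Add(8, Add(X, Pow(X, 2))) = Add(8, X, Pow(X, 2)))
Add(36726, Mul(-1, Function('x')(Mul(C, Add(D, Add(-3, Mul(-1, -3))))))) = Add(36726, Mul(-1, Add(8, Mul(1, Add(-4, Add(-3, Mul(-1, -3)))), Pow(Mul(1, Add(-4, Add(-3, Mul(-1, -3)))), 2)))) = Add(36726, Mul(-1, Add(8, Mul(1, Add(-4, Add(-3, 3))), Pow(Mul(1, Add(-4, Add(-3, 3))), 2)))) = Add(36726, Mul(-1, Add(8, Mul(1, Add(-4, 0)), Pow(Mul(1, Add(-4, 0)), 2)))) = Add(36726, Mul(-1, Add(8, Mul(1, -4), Pow(Mul(1, -4), 2)))) = Add(36726, Mul(-1, Add(8, -4, Pow(-4, 2)))) = Add(36726, Mul(-1, Add(8, -4, 16))) = Add(36726, Mul(-1, 20)) = Add(36726, -20) = 36706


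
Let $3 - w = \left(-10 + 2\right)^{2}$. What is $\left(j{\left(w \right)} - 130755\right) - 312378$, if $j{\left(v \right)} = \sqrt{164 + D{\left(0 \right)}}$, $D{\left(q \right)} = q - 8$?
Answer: $-443133 + 2 \sqrt{39} \approx -4.4312 \cdot 10^{5}$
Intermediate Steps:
$D{\left(q \right)} = -8 + q$ ($D{\left(q \right)} = q - 8 = -8 + q$)
$w = -61$ ($w = 3 - \left(-10 + 2\right)^{2} = 3 - \left(-8\right)^{2} = 3 - 64 = -61$)
$j{\left(v \right)} = 2 \sqrt{39}$ ($j{\left(v \right)} = \sqrt{164 + \left(-8 + 0\right)} = \sqrt{164 - 8} = \sqrt{156} = 2 \sqrt{39}$)
$\left(j{\left(w \right)} - 130755\right) - 312378 = \left(2 \sqrt{39} - 130755\right) - 312378 = \left(-130755 + 2 \sqrt{39}\right) - 312378 = -443133 + 2 \sqrt{39}$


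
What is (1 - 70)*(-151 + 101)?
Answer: 3450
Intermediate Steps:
(1 - 70)*(-151 + 101) = -69*(-50) = 3450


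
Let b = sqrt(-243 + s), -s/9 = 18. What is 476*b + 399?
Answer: 399 + 4284*I*sqrt(5) ≈ 399.0 + 9579.3*I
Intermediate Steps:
s = -162 (s = -9*18 = -162)
b = 9*I*sqrt(5) (b = sqrt(-243 - 162) = sqrt(-405) = 9*I*sqrt(5) ≈ 20.125*I)
476*b + 399 = 476*(9*I*sqrt(5)) + 399 = 4284*I*sqrt(5) + 399 = 399 + 4284*I*sqrt(5)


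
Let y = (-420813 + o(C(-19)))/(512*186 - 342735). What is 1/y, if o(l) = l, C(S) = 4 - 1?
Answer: 82501/140270 ≈ 0.58816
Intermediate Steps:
C(S) = 3
y = 140270/82501 (y = (-420813 + 3)/(512*186 - 342735) = -420810/(95232 - 342735) = -420810/(-247503) = -420810*(-1/247503) = 140270/82501 ≈ 1.7002)
1/y = 1/(140270/82501) = 82501/140270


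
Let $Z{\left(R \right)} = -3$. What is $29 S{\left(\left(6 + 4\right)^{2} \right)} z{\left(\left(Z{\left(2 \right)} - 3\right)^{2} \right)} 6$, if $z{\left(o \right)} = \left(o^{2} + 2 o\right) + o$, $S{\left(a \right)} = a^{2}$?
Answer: $2442960000$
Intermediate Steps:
$z{\left(o \right)} = o^{2} + 3 o$
$29 S{\left(\left(6 + 4\right)^{2} \right)} z{\left(\left(Z{\left(2 \right)} - 3\right)^{2} \right)} 6 = 29 \left(\left(6 + 4\right)^{2}\right)^{2} \left(-3 - 3\right)^{2} \left(3 + \left(-3 - 3\right)^{2}\right) 6 = 29 \left(10^{2}\right)^{2} \left(-6\right)^{2} \left(3 + \left(-6\right)^{2}\right) 6 = 29 \cdot 100^{2} \cdot 36 \left(3 + 36\right) 6 = 29 \cdot 10000 \cdot 36 \cdot 39 \cdot 6 = 290000 \cdot 1404 \cdot 6 = 290000 \cdot 8424 = 2442960000$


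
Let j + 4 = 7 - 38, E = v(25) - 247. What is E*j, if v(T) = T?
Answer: 7770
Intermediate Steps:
E = -222 (E = 25 - 247 = -222)
j = -35 (j = -4 + (7 - 38) = -4 - 31 = -35)
E*j = -222*(-35) = 7770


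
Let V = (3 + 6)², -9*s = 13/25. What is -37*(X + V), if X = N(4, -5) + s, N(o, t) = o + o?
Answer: -740444/225 ≈ -3290.9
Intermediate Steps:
N(o, t) = 2*o
s = -13/225 (s = -13/(9*25) = -⅑*13/25 = -13/225 ≈ -0.057778)
V = 81 (V = 9² = 81)
X = 1787/225 (X = 2*4 - 13/225 = 8 - 13/225 = 1787/225 ≈ 7.9422)
-37*(X + V) = -37*(1787/225 + 81) = -37*20012/225 = -740444/225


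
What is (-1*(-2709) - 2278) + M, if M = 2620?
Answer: 3051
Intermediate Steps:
(-1*(-2709) - 2278) + M = (-1*(-2709) - 2278) + 2620 = (2709 - 2278) + 2620 = 431 + 2620 = 3051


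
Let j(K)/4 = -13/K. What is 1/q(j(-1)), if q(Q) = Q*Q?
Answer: 1/2704 ≈ 0.00036982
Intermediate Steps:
j(K) = -52/K (j(K) = 4*(-13/K) = -52/K)
q(Q) = Q²
1/q(j(-1)) = 1/((-52/(-1))²) = 1/((-52*(-1))²) = 1/(52²) = 1/2704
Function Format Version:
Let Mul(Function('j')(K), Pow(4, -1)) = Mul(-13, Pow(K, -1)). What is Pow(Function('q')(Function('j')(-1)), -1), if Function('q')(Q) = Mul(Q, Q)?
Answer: Rational(1, 2704) ≈ 0.00036982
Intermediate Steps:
Function('j')(K) = Mul(-52, Pow(K, -1)) (Function('j')(K) = Mul(4, Mul(-13, Pow(K, -1))) = Mul(-52, Pow(K, -1)))
Function('q')(Q) = Pow(Q, 2)
Pow(Function('q')(Function('j')(-1)), -1) = Pow(Pow(Mul(-52, Pow(-1, -1)), 2), -1) = Pow(Pow(Mul(-52, -1), 2), -1) = Pow(Pow(52, 2), -1) = Pow(2704, -1) = Rational(1, 2704)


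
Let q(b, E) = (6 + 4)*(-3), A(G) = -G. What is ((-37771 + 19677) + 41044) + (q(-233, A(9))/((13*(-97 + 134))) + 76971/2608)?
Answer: 28826526411/1254448 ≈ 22979.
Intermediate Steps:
q(b, E) = -30 (q(b, E) = 10*(-3) = -30)
((-37771 + 19677) + 41044) + (q(-233, A(9))/((13*(-97 + 134))) + 76971/2608) = ((-37771 + 19677) + 41044) + (-30*1/(13*(-97 + 134)) + 76971/2608) = (-18094 + 41044) + (-30/(13*37) + 76971*(1/2608)) = 22950 + (-30/481 + 76971/2608) = 22950 + 36944811/1254448 = 28826526411/1254448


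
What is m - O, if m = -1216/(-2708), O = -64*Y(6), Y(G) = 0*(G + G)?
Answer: 304/677 ≈ 0.44904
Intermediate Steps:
Y(G) = 0 (Y(G) = 0*(2*G) = 0)
O = 0 (O = -64*0 = 0)
m = 304/677 (m = -1216*(-1/2708) = 304/677 ≈ 0.44904)
m - O = 304/677 - 1*0 = 304/677 + 0 = 304/677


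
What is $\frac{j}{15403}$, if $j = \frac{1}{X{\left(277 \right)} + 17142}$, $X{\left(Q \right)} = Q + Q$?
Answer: $\frac{1}{272571488} \approx 3.6688 \cdot 10^{-9}$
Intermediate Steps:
$X{\left(Q \right)} = 2 Q$
$j = \frac{1}{17696}$ ($j = \frac{1}{2 \cdot 277 + 17142} = \frac{1}{554 + 17142} = \frac{1}{17696} \approx 5.651 \cdot 10^{-5}$)
$\frac{j}{15403} = \frac{1}{17696 \cdot 15403} = \frac{1}{17696} \cdot \frac{1}{15403} = \frac{1}{272571488}$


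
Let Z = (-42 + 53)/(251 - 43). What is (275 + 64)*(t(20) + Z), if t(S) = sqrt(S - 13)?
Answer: 3729/208 + 339*sqrt(7) ≈ 914.84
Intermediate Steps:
t(S) = sqrt(-13 + S)
Z = 11/208 ≈ 0.052885
(275 + 64)*(t(20) + Z) = (275 + 64)*(sqrt(-13 + 20) + 11/208) = 339*(sqrt(7) + 11/208) = 339*(11/208 + sqrt(7)) = 3729/208 + 339*sqrt(7)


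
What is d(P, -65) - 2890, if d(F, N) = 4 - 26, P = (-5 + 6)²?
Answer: -2912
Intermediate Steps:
P = 1 (P = 1² = 1)
d(F, N) = -22
d(P, -65) - 2890 = -22 - 2890 = -2912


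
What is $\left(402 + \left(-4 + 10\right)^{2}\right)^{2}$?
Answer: $191844$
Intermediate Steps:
$\left(402 + \left(-4 + 10\right)^{2}\right)^{2} = \left(402 + 6^{2}\right)^{2} = \left(402 + 36\right)^{2} = 438^{2} = 191844$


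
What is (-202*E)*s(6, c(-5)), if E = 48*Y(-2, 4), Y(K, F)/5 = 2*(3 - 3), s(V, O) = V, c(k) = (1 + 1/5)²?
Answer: 0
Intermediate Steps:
c(k) = 36/25 (c(k) = (1 + ⅕)² = (6/5)² = 36/25)
Y(K, F) = 0 (Y(K, F) = 5*(2*(3 - 3)) = 5*(2*0) = 5*0 = 0)
E = 0 (E = 48*0 = 0)
(-202*E)*s(6, c(-5)) = -202*0*6 = 0*6 = 0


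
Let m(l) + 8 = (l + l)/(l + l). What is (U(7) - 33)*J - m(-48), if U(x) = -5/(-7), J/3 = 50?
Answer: -33851/7 ≈ -4835.9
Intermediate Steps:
J = 150 (J = 3*50 = 150)
U(x) = 5/7 (U(x) = -5*(-1/7) = 5/7)
m(l) = -7 (m(l) = -8 + (l + l)/(l + l) = -8 + (2*l)/((2*l)) = -8 + (2*l)*(1/(2*l)) = -8 + 1 = -7)
(U(7) - 33)*J - m(-48) = (5/7 - 33)*150 - 1*(-7) = -226/7*150 + 7 = -33900/7 + 7 = -33851/7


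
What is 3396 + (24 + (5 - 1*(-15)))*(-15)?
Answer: 2736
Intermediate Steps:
3396 + (24 + (5 - 1*(-15)))*(-15) = 3396 + (24 + (5 + 15))*(-15) = 3396 + (24 + 20)*(-15) = 3396 + 44*(-15) = 3396 - 660 = 2736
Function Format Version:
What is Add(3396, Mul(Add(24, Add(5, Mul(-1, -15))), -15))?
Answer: 2736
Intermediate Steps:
Add(3396, Mul(Add(24, Add(5, Mul(-1, -15))), -15)) = Add(3396, Mul(Add(24, Add(5, 15)), -15)) = Add(3396, Mul(Add(24, 20), -15)) = Add(3396, Mul(44, -15)) = Add(3396, -660) = 2736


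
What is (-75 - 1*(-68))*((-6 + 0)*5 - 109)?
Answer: 973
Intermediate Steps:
(-75 - 1*(-68))*((-6 + 0)*5 - 109) = (-75 + 68)*(-6*5 - 109) = -7*(-30 - 109) = -7*(-139) = 973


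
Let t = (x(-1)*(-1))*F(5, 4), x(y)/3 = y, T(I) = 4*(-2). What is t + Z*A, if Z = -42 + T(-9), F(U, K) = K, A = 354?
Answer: -17688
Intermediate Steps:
T(I) = -8
x(y) = 3*y
t = 12 (t = ((3*(-1))*(-1))*4 = -3*(-1)*4 = 3*4 = 12)
Z = -50 (Z = -42 - 8 = -50)
t + Z*A = 12 - 50*354 = 12 - 17700 = -17688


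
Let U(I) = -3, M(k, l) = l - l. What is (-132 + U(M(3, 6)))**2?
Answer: 18225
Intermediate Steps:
M(k, l) = 0
(-132 + U(M(3, 6)))**2 = (-132 - 3)**2 = (-135)**2 = 18225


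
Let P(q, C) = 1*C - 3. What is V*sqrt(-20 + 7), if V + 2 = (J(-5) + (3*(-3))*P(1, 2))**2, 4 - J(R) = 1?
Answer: 142*I*sqrt(13) ≈ 511.99*I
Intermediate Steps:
P(q, C) = -3 + C (P(q, C) = C - 3 = -3 + C)
J(R) = 3 (J(R) = 4 - 1*1 = 4 - 1 = 3)
V = 142 (V = -2 + (3 + (3*(-3))*(-3 + 2))**2 = -2 + (3 - 9*(-1))**2 = -2 + (3 + 9)**2 = -2 + 12**2 = -2 + 144 = 142)
V*sqrt(-20 + 7) = 142*sqrt(-20 + 7) = 142*sqrt(-13) = 142*(I*sqrt(13)) = 142*I*sqrt(13)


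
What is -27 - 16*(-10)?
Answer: 133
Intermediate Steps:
-27 - 16*(-10) = -27 + 160 = 133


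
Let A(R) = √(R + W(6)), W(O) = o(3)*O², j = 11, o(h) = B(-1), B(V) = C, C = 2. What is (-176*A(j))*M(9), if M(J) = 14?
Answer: -2464*√83 ≈ -22448.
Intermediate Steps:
B(V) = 2
o(h) = 2
W(O) = 2*O²
A(R) = √(72 + R) (A(R) = √(R + 2*6²) = √(R + 2*36) = √(R + 72) = √(72 + R))
(-176*A(j))*M(9) = -176*√(72 + 11)*14 = -176*√83*14 = -2464*√83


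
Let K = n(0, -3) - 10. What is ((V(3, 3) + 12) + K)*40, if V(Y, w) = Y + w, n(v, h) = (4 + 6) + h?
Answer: 600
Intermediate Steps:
n(v, h) = 10 + h
K = -3 (K = (10 - 3) - 10 = 7 - 10 = -3)
((V(3, 3) + 12) + K)*40 = (((3 + 3) + 12) - 3)*40 = ((6 + 12) - 3)*40 = (18 - 3)*40 = 15*40 = 600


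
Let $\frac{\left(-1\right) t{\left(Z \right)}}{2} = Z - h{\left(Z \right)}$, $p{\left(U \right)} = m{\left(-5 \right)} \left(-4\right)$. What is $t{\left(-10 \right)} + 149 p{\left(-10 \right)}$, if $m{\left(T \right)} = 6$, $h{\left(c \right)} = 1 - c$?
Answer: $-3534$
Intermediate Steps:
$p{\left(U \right)} = -24$ ($p{\left(U \right)} = 6 \left(-4\right) = -24$)
$t{\left(Z \right)} = 2 - 4 Z$ ($t{\left(Z \right)} = - 2 \left(Z - \left(1 - Z\right)\right) = - 2 \left(Z + \left(-1 + Z\right)\right) = - 2 \left(-1 + 2 Z\right) = 2 - 4 Z$)
$t{\left(-10 \right)} + 149 p{\left(-10 \right)} = \left(2 - -40\right) + 149 \left(-24\right) = \left(2 + 40\right) - 3576 = 42 - 3576 = -3534$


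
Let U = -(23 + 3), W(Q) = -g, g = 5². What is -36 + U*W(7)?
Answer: 614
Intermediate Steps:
g = 25
W(Q) = -25 (W(Q) = -1*25 = -25)
U = -26 (U = -1*26 = -26)
-36 + U*W(7) = -36 - 26*(-25) = -36 + 650 = 614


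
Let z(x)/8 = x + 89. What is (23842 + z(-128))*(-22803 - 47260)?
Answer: -1648582390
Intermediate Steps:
z(x) = 712 + 8*x (z(x) = 8*(x + 89) = 8*(89 + x) = 712 + 8*x)
(23842 + z(-128))*(-22803 - 47260) = (23842 + (712 + 8*(-128)))*(-22803 - 47260) = (23842 + (712 - 1024))*(-70063) = (23842 - 312)*(-70063) = 23530*(-70063) = -1648582390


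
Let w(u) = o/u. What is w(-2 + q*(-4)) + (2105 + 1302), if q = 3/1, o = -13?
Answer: 47711/14 ≈ 3407.9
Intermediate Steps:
q = 3 (q = 3*1 = 3)
w(u) = -13/u
w(-2 + q*(-4)) + (2105 + 1302) = -13/(-2 + 3*(-4)) + (2105 + 1302) = -13/(-2 - 12) + 3407 = -13/(-14) + 3407 = -13*(-1/14) + 3407 = 13/14 + 3407 = 47711/14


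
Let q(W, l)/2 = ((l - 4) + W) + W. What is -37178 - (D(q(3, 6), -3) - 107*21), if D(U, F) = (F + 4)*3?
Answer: -34934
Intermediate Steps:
q(W, l) = -8 + 2*l + 4*W (q(W, l) = 2*(((l - 4) + W) + W) = 2*(((-4 + l) + W) + W) = 2*((-4 + W + l) + W) = 2*(-4 + l + 2*W) = -8 + 2*l + 4*W)
D(U, F) = 12 + 3*F (D(U, F) = (4 + F)*3 = 12 + 3*F)
-37178 - (D(q(3, 6), -3) - 107*21) = -37178 - ((12 + 3*(-3)) - 107*21) = -37178 - ((12 - 9) - 2247) = -37178 - (3 - 2247) = -37178 - 1*(-2244) = -37178 + 2244 = -34934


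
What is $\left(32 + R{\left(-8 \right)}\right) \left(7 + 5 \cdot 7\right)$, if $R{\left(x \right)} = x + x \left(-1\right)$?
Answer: $1344$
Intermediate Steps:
$R{\left(x \right)} = 0$ ($R{\left(x \right)} = x - x = 0$)
$\left(32 + R{\left(-8 \right)}\right) \left(7 + 5 \cdot 7\right) = \left(32 + 0\right) \left(7 + 5 \cdot 7\right) = 32 \left(7 + 35\right) = 32 \cdot 42 = 1344$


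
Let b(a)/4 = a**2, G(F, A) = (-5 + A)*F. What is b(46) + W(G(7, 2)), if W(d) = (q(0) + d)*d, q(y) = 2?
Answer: 8863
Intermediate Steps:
G(F, A) = F*(-5 + A)
W(d) = d*(2 + d) (W(d) = (2 + d)*d = d*(2 + d))
b(a) = 4*a**2
b(46) + W(G(7, 2)) = 4*46**2 + (7*(-5 + 2))*(2 + 7*(-5 + 2)) = 4*2116 + (7*(-3))*(2 + 7*(-3)) = 8464 - 21*(2 - 21) = 8464 - 21*(-19) = 8464 + 399 = 8863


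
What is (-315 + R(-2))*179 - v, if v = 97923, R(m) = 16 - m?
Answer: -151086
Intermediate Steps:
(-315 + R(-2))*179 - v = (-315 + (16 - 1*(-2)))*179 - 1*97923 = (-315 + (16 + 2))*179 - 97923 = (-315 + 18)*179 - 97923 = -297*179 - 97923 = -53163 - 97923 = -151086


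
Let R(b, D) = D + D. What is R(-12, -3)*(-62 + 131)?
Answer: -414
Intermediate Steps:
R(b, D) = 2*D
R(-12, -3)*(-62 + 131) = (2*(-3))*(-62 + 131) = -6*69 = -414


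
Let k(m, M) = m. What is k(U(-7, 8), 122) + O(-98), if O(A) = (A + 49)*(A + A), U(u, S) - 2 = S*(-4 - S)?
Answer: 9510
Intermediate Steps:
U(u, S) = 2 + S*(-4 - S)
O(A) = 2*A*(49 + A) (O(A) = (49 + A)*(2*A) = 2*A*(49 + A))
k(U(-7, 8), 122) + O(-98) = (2 - 1*8² - 4*8) + 2*(-98)*(49 - 98) = (2 - 1*64 - 32) + 2*(-98)*(-49) = (2 - 64 - 32) + 9604 = -94 + 9604 = 9510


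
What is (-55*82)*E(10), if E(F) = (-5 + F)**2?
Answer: -112750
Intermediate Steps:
(-55*82)*E(10) = (-55*82)*(-5 + 10)**2 = -4510*5**2 = -4510*25 = -112750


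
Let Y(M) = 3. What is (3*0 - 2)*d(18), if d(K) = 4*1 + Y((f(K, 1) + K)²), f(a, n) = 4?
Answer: -14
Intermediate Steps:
d(K) = 7 (d(K) = 4*1 + 3 = 4 + 3 = 7)
(3*0 - 2)*d(18) = (3*0 - 2)*7 = (0 - 2)*7 = -2*7 = -14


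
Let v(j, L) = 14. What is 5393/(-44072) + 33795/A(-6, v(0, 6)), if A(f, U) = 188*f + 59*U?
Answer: -745520963/6654872 ≈ -112.03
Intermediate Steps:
A(f, U) = 59*U + 188*f
5393/(-44072) + 33795/A(-6, v(0, 6)) = 5393/(-44072) + 33795/(59*14 + 188*(-6)) = 5393*(-1/44072) + 33795/(826 - 1128) = -5393/44072 + 33795/(-302) = -5393/44072 + 33795*(-1/302) = -5393/44072 - 33795/302 = -745520963/6654872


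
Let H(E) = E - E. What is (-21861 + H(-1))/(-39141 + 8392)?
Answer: 21861/30749 ≈ 0.71095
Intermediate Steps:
H(E) = 0
(-21861 + H(-1))/(-39141 + 8392) = (-21861 + 0)/(-39141 + 8392) = -21861/(-30749) = -21861*(-1/30749) = 21861/30749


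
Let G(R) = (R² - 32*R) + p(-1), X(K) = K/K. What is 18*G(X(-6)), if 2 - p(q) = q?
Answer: -504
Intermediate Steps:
X(K) = 1
p(q) = 2 - q
G(R) = 3 + R² - 32*R (G(R) = (R² - 32*R) + (2 - 1*(-1)) = (R² - 32*R) + (2 + 1) = (R² - 32*R) + 3 = 3 + R² - 32*R)
18*G(X(-6)) = 18*(3 + 1² - 32*1) = 18*(3 + 1 - 32) = 18*(-28) = -504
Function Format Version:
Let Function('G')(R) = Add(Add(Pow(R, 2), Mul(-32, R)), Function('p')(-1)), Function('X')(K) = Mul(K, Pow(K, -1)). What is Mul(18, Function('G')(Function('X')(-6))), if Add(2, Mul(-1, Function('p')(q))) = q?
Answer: -504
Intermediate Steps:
Function('X')(K) = 1
Function('p')(q) = Add(2, Mul(-1, q))
Function('G')(R) = Add(3, Pow(R, 2), Mul(-32, R)) (Function('G')(R) = Add(Add(Pow(R, 2), Mul(-32, R)), Add(2, Mul(-1, -1))) = Add(Add(Pow(R, 2), Mul(-32, R)), Add(2, 1)) = Add(Add(Pow(R, 2), Mul(-32, R)), 3) = Add(3, Pow(R, 2), Mul(-32, R)))
Mul(18, Function('G')(Function('X')(-6))) = Mul(18, Add(3, Pow(1, 2), Mul(-32, 1))) = Mul(18, Add(3, 1, -32)) = Mul(18, -28) = -504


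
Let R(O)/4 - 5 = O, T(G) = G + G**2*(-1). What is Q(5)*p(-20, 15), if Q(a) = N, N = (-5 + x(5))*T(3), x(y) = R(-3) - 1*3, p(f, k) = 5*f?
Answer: 0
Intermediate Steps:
T(G) = G - G**2
R(O) = 20 + 4*O
x(y) = 5 (x(y) = (20 + 4*(-3)) - 1*3 = (20 - 12) - 3 = 8 - 3 = 5)
N = 0 (N = (-5 + 5)*(3*(1 - 1*3)) = 0*(3*(1 - 3)) = 0*(3*(-2)) = 0*(-6) = 0)
Q(a) = 0
Q(5)*p(-20, 15) = 0*(5*(-20)) = 0*(-100) = 0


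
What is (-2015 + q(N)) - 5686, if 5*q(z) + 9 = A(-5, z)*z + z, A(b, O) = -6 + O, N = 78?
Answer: -6564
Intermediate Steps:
q(z) = -9/5 + z/5 + z*(-6 + z)/5 (q(z) = -9/5 + ((-6 + z)*z + z)/5 = -9/5 + (z*(-6 + z) + z)/5 = -9/5 + (z + z*(-6 + z))/5 = -9/5 + (z/5 + z*(-6 + z)/5) = -9/5 + z/5 + z*(-6 + z)/5)
(-2015 + q(N)) - 5686 = (-2015 + (-9/5 + (⅕)*78 + (⅕)*78*(-6 + 78))) - 5686 = (-2015 + (-9/5 + 78/5 + (⅕)*78*72)) - 5686 = (-2015 + (-9/5 + 78/5 + 5616/5)) - 5686 = (-2015 + 1137) - 5686 = -878 - 5686 = -6564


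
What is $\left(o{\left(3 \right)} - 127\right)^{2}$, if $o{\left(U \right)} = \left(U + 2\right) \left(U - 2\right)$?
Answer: $14884$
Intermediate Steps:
$o{\left(U \right)} = \left(-2 + U\right) \left(2 + U\right)$ ($o{\left(U \right)} = \left(2 + U\right) \left(-2 + U\right) = \left(-2 + U\right) \left(2 + U\right)$)
$\left(o{\left(3 \right)} - 127\right)^{2} = \left(\left(-4 + 3^{2}\right) - 127\right)^{2} = \left(\left(-4 + 9\right) - 127\right)^{2} = \left(5 - 127\right)^{2} = \left(-122\right)^{2} = 14884$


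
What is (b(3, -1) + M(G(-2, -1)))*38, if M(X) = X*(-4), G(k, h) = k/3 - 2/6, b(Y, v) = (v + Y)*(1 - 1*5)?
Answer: -152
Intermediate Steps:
b(Y, v) = -4*Y - 4*v (b(Y, v) = (Y + v)*(1 - 5) = (Y + v)*(-4) = -4*Y - 4*v)
G(k, h) = -1/3 + k/3 (G(k, h) = k*(1/3) - 2*1/6 = k/3 - 1/3 = -1/3 + k/3)
M(X) = -4*X
(b(3, -1) + M(G(-2, -1)))*38 = ((-4*3 - 4*(-1)) - 4*(-1/3 + (1/3)*(-2)))*38 = ((-12 + 4) - 4*(-1/3 - 2/3))*38 = (-8 - 4*(-1))*38 = (-8 + 4)*38 = -4*38 = -152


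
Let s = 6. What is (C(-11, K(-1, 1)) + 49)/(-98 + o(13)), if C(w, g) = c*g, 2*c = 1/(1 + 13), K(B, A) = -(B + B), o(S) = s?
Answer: -687/1288 ≈ -0.53339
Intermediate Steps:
o(S) = 6
K(B, A) = -2*B
c = 1/28 (c = 1/(2*(1 + 13)) = (1/2)/14 = (1/2)*(1/14) = 1/28 ≈ 0.035714)
C(w, g) = g/28
(C(-11, K(-1, 1)) + 49)/(-98 + o(13)) = ((-2*(-1))/28 + 49)/(-98 + 6) = ((1/28)*2 + 49)/(-92) = -(1/14 + 49)/92 = -1/92*687/14 = -687/1288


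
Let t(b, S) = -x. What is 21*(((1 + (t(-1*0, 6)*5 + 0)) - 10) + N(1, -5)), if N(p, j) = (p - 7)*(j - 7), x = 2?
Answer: 1113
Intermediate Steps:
N(p, j) = (-7 + j)*(-7 + p) (N(p, j) = (-7 + p)*(-7 + j) = (-7 + j)*(-7 + p))
t(b, S) = -2 (t(b, S) = -1*2 = -2)
21*(((1 + (t(-1*0, 6)*5 + 0)) - 10) + N(1, -5)) = 21*(((1 + (-2*5 + 0)) - 10) + (49 - 7*(-5) - 7*1 - 5*1)) = 21*(((1 + (-10 + 0)) - 10) + (49 + 35 - 7 - 5)) = 21*(((1 - 10) - 10) + 72) = 21*((-9 - 10) + 72) = 21*(-19 + 72) = 21*53 = 1113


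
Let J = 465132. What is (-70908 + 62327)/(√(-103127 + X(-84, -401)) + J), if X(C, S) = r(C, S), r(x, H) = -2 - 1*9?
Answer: -1995648846/108173940281 + 8581*I*√103138/216347880562 ≈ -0.018449 + 1.2738e-5*I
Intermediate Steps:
r(x, H) = -11 (r(x, H) = -2 - 9 = -11)
X(C, S) = -11
(-70908 + 62327)/(√(-103127 + X(-84, -401)) + J) = (-70908 + 62327)/(√(-103127 - 11) + 465132) = -8581/(√(-103138) + 465132) = -8581/(I*√103138 + 465132) = -8581/(465132 + I*√103138)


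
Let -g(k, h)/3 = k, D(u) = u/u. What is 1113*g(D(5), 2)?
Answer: -3339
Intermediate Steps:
D(u) = 1
g(k, h) = -3*k
1113*g(D(5), 2) = 1113*(-3*1) = 1113*(-3) = -3339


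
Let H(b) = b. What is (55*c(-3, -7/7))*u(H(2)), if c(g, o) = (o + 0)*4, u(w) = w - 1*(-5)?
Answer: -1540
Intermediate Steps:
u(w) = 5 + w (u(w) = w + 5 = 5 + w)
c(g, o) = 4*o (c(g, o) = o*4 = 4*o)
(55*c(-3, -7/7))*u(H(2)) = (55*(4*(-7/7)))*(5 + 2) = (55*(4*(-7*1/7)))*7 = (55*(4*(-1)))*7 = (55*(-4))*7 = -220*7 = -1540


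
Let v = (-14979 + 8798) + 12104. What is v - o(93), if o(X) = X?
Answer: 5830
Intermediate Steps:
v = 5923 (v = -6181 + 12104 = 5923)
v - o(93) = 5923 - 1*93 = 5923 - 93 = 5830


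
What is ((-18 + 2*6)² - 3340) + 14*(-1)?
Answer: -3318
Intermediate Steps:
((-18 + 2*6)² - 3340) + 14*(-1) = ((-18 + 12)² - 3340) - 14 = ((-6)² - 3340) - 14 = (36 - 3340) - 14 = -3304 - 14 = -3318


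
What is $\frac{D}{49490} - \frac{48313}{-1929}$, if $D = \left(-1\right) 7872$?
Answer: $\frac{1187912641}{47733105} \approx 24.887$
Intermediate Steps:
$D = -7872$
$\frac{D}{49490} - \frac{48313}{-1929} = - \frac{7872}{49490} - \frac{48313}{-1929} = \left(-7872\right) \frac{1}{49490} - - \frac{48313}{1929} = - \frac{3936}{24745} + \frac{48313}{1929} = \frac{1187912641}{47733105}$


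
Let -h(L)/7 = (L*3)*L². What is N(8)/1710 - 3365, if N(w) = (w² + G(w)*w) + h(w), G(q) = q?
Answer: -2882387/855 ≈ -3371.2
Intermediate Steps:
h(L) = -21*L³ (h(L) = -7*L*3*L² = -7*3*L*L² = -21*L³)
N(w) = -21*w³ + 2*w² (N(w) = (w² + w*w) - 21*w³ = (w² + w²) - 21*w³ = 2*w² - 21*w³ = -21*w³ + 2*w²)
N(8)/1710 - 3365 = (8²*(2 - 21*8))/1710 - 3365 = (64*(2 - 168))*(1/1710) - 3365 = (64*(-166))*(1/1710) - 3365 = -10624*1/1710 - 3365 = -5312/855 - 3365 = -2882387/855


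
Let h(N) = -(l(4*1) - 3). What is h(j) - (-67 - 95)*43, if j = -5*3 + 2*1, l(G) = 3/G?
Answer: 27873/4 ≈ 6968.3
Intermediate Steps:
j = -13 (j = -15 + 2 = -13)
h(N) = 9/4 (h(N) = -(3/((4*1)) - 3) = -(3/4 - 3) = -(3*(¼) - 3) = -(¾ - 3) = -1*(-9/4) = 9/4)
h(j) - (-67 - 95)*43 = 9/4 - (-67 - 95)*43 = 9/4 - (-162)*43 = 9/4 - 1*(-6966) = 9/4 + 6966 = 27873/4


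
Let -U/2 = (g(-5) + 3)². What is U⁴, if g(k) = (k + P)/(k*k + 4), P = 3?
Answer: 43598484006250000/500246412961 ≈ 87154.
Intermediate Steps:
g(k) = (3 + k)/(4 + k²) (g(k) = (k + 3)/(k*k + 4) = (3 + k)/(k² + 4) = (3 + k)/(4 + k²))
U = -14450/841 (U = -2*((3 - 5)/(4 + (-5)²) + 3)² = -2*(-2/(4 + 25) + 3)² = -2*(-2/29 + 3)² = -2*(85/29)² = -2*7225/841 = -14450/841 ≈ -17.182)
U⁴ = (-14450/841)⁴ = 43598484006250000/500246412961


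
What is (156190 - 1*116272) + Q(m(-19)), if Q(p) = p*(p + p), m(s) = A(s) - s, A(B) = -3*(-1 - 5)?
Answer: 42656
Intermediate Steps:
A(B) = 18 (A(B) = -3*(-6) = 18)
m(s) = 18 - s
Q(p) = 2*p² (Q(p) = p*(2*p) = 2*p²)
(156190 - 1*116272) + Q(m(-19)) = (156190 - 1*116272) + 2*(18 - 1*(-19))² = (156190 - 116272) + 2*(18 + 19)² = 39918 + 2*37² = 39918 + 2*1369 = 39918 + 2738 = 42656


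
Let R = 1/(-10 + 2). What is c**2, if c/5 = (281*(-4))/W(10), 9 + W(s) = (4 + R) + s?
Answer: 2021401600/1521 ≈ 1.3290e+6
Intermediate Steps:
R = -1/8 (R = 1/(-8) = -1/8 ≈ -0.12500)
W(s) = -41/8 + s (W(s) = -9 + ((4 - 1/8) + s) = -9 + (31/8 + s) = -41/8 + s)
c = -44960/39 (c = 5*((281*(-4))/(-41/8 + 10)) = 5*(-1124/39/8) = 5*(-1124*8/39) = 5*(-8992/39) = -44960/39 ≈ -1152.8)
c**2 = (-44960/39)**2 = 2021401600/1521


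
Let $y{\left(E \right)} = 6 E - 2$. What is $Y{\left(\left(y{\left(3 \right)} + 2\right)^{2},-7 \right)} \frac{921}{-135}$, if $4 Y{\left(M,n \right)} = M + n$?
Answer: $- \frac{97319}{180} \approx -540.66$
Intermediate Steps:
$y{\left(E \right)} = -2 + 6 E$
$Y{\left(M,n \right)} = \frac{M}{4} + \frac{n}{4}$ ($Y{\left(M,n \right)} = \frac{M + n}{4} = \frac{M}{4} + \frac{n}{4}$)
$Y{\left(\left(y{\left(3 \right)} + 2\right)^{2},-7 \right)} \frac{921}{-135} = \left(\frac{\left(\left(-2 + 6 \cdot 3\right) + 2\right)^{2}}{4} + \frac{1}{4} \left(-7\right)\right) \frac{921}{-135} = \left(\frac{\left(\left(-2 + 18\right) + 2\right)^{2}}{4} - \frac{7}{4}\right) 921 \left(- \frac{1}{135}\right) = \left(\frac{\left(16 + 2\right)^{2}}{4} - \frac{7}{4}\right) \left(- \frac{307}{45}\right) = \left(\frac{18^{2}}{4} - \frac{7}{4}\right) \left(- \frac{307}{45}\right) = \left(\frac{1}{4} \cdot 324 - \frac{7}{4}\right) \left(- \frac{307}{45}\right) = \left(81 - \frac{7}{4}\right) \left(- \frac{307}{45}\right) = \frac{317}{4} \left(- \frac{307}{45}\right) = - \frac{97319}{180}$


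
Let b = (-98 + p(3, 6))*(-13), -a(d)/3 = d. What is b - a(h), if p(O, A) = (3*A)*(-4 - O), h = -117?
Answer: 2561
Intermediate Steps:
a(d) = -3*d
p(O, A) = 3*A*(-4 - O)
b = 2912 (b = (-98 - 3*6*(4 + 3))*(-13) = (-98 - 3*6*7)*(-13) = (-98 - 126)*(-13) = -224*(-13) = 2912)
b - a(h) = 2912 - (-3)*(-117) = 2912 - 1*351 = 2912 - 351 = 2561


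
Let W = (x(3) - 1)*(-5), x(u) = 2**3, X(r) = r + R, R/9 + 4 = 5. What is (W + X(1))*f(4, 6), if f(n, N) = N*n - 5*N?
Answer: 150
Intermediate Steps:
R = 9 (R = -36 + 9*5 = -36 + 45 = 9)
X(r) = 9 + r (X(r) = r + 9 = 9 + r)
x(u) = 8
W = -35 (W = (8 - 1)*(-5) = 7*(-5) = -35)
f(n, N) = -5*N + N*n
(W + X(1))*f(4, 6) = (-35 + (9 + 1))*(6*(-5 + 4)) = (-35 + 10)*(6*(-1)) = -25*(-6) = 150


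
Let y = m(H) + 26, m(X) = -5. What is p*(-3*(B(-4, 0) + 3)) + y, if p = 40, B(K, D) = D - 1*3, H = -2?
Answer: 21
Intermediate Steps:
B(K, D) = -3 + D (B(K, D) = D - 3 = -3 + D)
y = 21 (y = -5 + 26 = 21)
p*(-3*(B(-4, 0) + 3)) + y = 40*(-3*((-3 + 0) + 3)) + 21 = 40*(-3*(-3 + 3)) + 21 = 40*(-3*0) + 21 = 40*0 + 21 = 0 + 21 = 21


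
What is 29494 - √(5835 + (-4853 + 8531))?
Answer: 29494 - 3*√1057 ≈ 29396.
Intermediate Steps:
29494 - √(5835 + (-4853 + 8531)) = 29494 - √(5835 + 3678) = 29494 - √9513 = 29494 - 3*√1057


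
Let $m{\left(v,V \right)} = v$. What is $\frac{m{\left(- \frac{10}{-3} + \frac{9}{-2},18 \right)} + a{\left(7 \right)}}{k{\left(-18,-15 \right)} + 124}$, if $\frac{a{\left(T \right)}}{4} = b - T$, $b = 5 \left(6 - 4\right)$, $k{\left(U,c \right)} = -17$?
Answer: $\frac{65}{642} \approx 0.10125$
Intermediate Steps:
$b = 10$ ($b = 5 \cdot 2 = 10$)
$a{\left(T \right)} = 40 - 4 T$ ($a{\left(T \right)} = 4 \left(10 - T\right) = 40 - 4 T$)
$\frac{m{\left(- \frac{10}{-3} + \frac{9}{-2},18 \right)} + a{\left(7 \right)}}{k{\left(-18,-15 \right)} + 124} = \frac{\left(- \frac{10}{-3} + \frac{9}{-2}\right) + \left(40 - 28\right)}{-17 + 124} = \frac{\left(\left(-10\right) \left(- \frac{1}{3}\right) + 9 \left(- \frac{1}{2}\right)\right) + \left(40 - 28\right)}{107} = \left(\left(\frac{10}{3} - \frac{9}{2}\right) + 12\right) \frac{1}{107} = \left(- \frac{7}{6} + 12\right) \frac{1}{107} = \frac{65}{6} \cdot \frac{1}{107} = \frac{65}{642}$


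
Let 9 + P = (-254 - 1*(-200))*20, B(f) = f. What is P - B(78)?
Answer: -1167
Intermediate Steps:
P = -1089 (P = -9 + (-254 - 1*(-200))*20 = -9 + (-254 + 200)*20 = -9 - 54*20 = -9 - 1080 = -1089)
P - B(78) = -1089 - 1*78 = -1089 - 78 = -1167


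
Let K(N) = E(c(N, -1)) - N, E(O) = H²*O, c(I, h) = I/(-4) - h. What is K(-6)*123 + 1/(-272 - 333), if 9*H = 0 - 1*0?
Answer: 446489/605 ≈ 738.00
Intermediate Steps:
H = 0 (H = (0 - 1*0)/9 = (0 + 0)/9 = (⅑)*0 = 0)
c(I, h) = -h - I/4 (c(I, h) = I*(-¼) - h = -I/4 - h = -h - I/4)
E(O) = 0 (E(O) = 0²*O = 0*O = 0)
K(N) = -N (K(N) = 0 - N = -N)
K(-6)*123 + 1/(-272 - 333) = -1*(-6)*123 + 1/(-272 - 333) = 6*123 + 1/(-605) = 738 - 1/605 = 446489/605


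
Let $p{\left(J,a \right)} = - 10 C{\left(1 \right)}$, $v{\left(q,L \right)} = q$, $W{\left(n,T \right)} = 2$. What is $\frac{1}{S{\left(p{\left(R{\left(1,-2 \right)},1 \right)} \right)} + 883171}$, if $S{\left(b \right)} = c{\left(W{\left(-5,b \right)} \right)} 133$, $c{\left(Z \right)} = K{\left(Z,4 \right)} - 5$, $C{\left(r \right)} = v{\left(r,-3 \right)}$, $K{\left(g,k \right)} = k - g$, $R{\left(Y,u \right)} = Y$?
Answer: $\frac{1}{882772} \approx 1.1328 \cdot 10^{-6}$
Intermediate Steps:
$C{\left(r \right)} = r$
$c{\left(Z \right)} = -1 - Z$ ($c{\left(Z \right)} = \left(4 - Z\right) - 5 = -1 - Z$)
$p{\left(J,a \right)} = -10$ ($p{\left(J,a \right)} = \left(-10\right) 1 = -10$)
$S{\left(b \right)} = -399$ ($S{\left(b \right)} = \left(-1 - 2\right) 133 = \left(-3\right) 133 = -399$)
$\frac{1}{S{\left(p{\left(R{\left(1,-2 \right)},1 \right)} \right)} + 883171} = \frac{1}{-399 + 883171} = \frac{1}{882772}$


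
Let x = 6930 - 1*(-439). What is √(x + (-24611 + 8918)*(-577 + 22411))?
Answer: I*√342633593 ≈ 18510.0*I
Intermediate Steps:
x = 7369 (x = 6930 + 439 = 7369)
√(x + (-24611 + 8918)*(-577 + 22411)) = √(7369 + (-24611 + 8918)*(-577 + 22411)) = √(7369 - 15693*21834) = √(7369 - 342640962) = √(-342633593) = I*√342633593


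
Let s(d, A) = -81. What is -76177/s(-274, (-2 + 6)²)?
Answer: 76177/81 ≈ 940.46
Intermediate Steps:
-76177/s(-274, (-2 + 6)²) = -76177/(-81) = -76177*(-1/81) = 76177/81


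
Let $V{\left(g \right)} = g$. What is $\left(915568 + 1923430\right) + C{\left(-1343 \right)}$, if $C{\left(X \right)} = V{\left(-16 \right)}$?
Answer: $2838982$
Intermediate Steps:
$C{\left(X \right)} = -16$
$\left(915568 + 1923430\right) + C{\left(-1343 \right)} = \left(915568 + 1923430\right) - 16 = 2838998 - 16 = 2838982$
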